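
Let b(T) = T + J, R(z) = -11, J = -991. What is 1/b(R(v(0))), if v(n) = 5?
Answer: -1/1002 ≈ -0.00099800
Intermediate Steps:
b(T) = -991 + T (b(T) = T - 991 = -991 + T)
1/b(R(v(0))) = 1/(-991 - 11) = 1/(-1002) = -1/1002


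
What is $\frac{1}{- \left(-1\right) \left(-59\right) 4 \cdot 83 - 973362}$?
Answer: $- \frac{1}{992950} \approx -1.0071 \cdot 10^{-6}$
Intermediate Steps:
$\frac{1}{- \left(-1\right) \left(-59\right) 4 \cdot 83 - 973362} = \frac{1}{- \left(-1\right) \left(\left(-236\right) 83\right) - 973362} = \frac{1}{- \left(-1\right) \left(-19588\right) - 973362} = \frac{1}{\left(-1\right) 19588 - 973362} = \frac{1}{-19588 - 973362} = \frac{1}{-992950} = - \frac{1}{992950}$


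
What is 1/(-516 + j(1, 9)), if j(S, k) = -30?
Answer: -1/546 ≈ -0.0018315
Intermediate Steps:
1/(-516 + j(1, 9)) = 1/(-516 - 30) = 1/(-546) = -1/546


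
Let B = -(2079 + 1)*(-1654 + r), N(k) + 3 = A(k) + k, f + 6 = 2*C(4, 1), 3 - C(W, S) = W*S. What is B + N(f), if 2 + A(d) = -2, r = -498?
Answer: 4476145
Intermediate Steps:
A(d) = -4 (A(d) = -2 - 2 = -4)
C(W, S) = 3 - S*W (C(W, S) = 3 - W*S = 3 - S*W)
f = -8 (f = -6 + 2*(3 - 1*1*4) = -6 + 2*(3 - 4) = -6 + 2*(-1) = -6 - 2 = -8)
N(k) = -7 + k (N(k) = -3 + (-4 + k) = -7 + k)
B = 4476160 (B = -(2079 + 1)*(-1654 - 498) = -2080*(-2152) = -1*(-4476160) = 4476160)
B + N(f) = 4476160 + (-7 - 8) = 4476160 - 15 = 4476145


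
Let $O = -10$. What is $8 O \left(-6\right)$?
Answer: $480$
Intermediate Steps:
$8 O \left(-6\right) = 8 \left(-10\right) \left(-6\right) = \left(-80\right) \left(-6\right) = 480$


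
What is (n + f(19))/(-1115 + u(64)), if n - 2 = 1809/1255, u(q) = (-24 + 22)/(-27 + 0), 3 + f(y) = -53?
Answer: 1780947/37779265 ≈ 0.047141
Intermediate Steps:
f(y) = -56 (f(y) = -3 - 53 = -56)
u(q) = 2/27 (u(q) = -2/(-27) = -2*(-1/27) = 2/27)
n = 4319/1255 (n = 2 + 1809/1255 = 4319/1255 ≈ 3.4414)
(n + f(19))/(-1115 + u(64)) = (4319/1255 - 56)/(-1115 + 2/27) = -65961/(1255*(-30103/27)) = -65961/1255*(-27/30103) = 1780947/37779265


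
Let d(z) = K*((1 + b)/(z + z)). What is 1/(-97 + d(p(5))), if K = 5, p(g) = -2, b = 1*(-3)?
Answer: -2/189 ≈ -0.010582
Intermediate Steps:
b = -3
d(z) = -5/z (d(z) = 5*((1 - 3)/(z + z)) = 5*(-2*1/(2*z)) = 5*(-1/z) = -5/z)
1/(-97 + d(p(5))) = 1/(-97 - 5/(-2)) = 1/(-97 - 5*(-½)) = 1/(-97 + 5/2) = 1/(-189/2) = -2/189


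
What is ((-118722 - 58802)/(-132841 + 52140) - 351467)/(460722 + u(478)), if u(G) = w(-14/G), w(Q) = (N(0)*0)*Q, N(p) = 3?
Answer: -9454520281/12393575374 ≈ -0.76286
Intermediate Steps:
w(Q) = 0 (w(Q) = (3*0)*Q = 0*Q = 0)
u(G) = 0
((-118722 - 58802)/(-132841 + 52140) - 351467)/(460722 + u(478)) = ((-118722 - 58802)/(-132841 + 52140) - 351467)/(460722 + 0) = (-177524/(-80701) - 351467)/460722 = (-177524*(-1/80701) - 351467)*(1/460722) = (177524/80701 - 351467)*(1/460722) = -28363560843/80701*1/460722 = -9454520281/12393575374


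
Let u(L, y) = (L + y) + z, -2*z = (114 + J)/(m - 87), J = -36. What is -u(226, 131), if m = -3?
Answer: -10723/30 ≈ -357.43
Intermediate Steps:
z = 13/30 (z = -(114 - 36)/(2*(-3 - 87)) = -39/(-90) = -39*(-1)/90 = -1/2*(-13/15) = 13/30 ≈ 0.43333)
u(L, y) = 13/30 + L + y (u(L, y) = (L + y) + 13/30 = 13/30 + L + y)
-u(226, 131) = -(13/30 + 226 + 131) = -1*10723/30 = -10723/30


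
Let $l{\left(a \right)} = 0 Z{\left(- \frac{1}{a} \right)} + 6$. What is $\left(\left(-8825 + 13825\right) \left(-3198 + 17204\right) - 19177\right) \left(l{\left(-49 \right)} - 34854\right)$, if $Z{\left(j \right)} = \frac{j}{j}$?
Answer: $-2439737159904$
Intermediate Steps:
$Z{\left(j \right)} = 1$
$l{\left(a \right)} = 6$ ($l{\left(a \right)} = 0 \cdot 1 + 6 = 0 + 6 = 6$)
$\left(\left(-8825 + 13825\right) \left(-3198 + 17204\right) - 19177\right) \left(l{\left(-49 \right)} - 34854\right) = \left(\left(-8825 + 13825\right) \left(-3198 + 17204\right) - 19177\right) \left(6 - 34854\right) = \left(5000 \cdot 14006 - 19177\right) \left(-34848\right) = \left(70030000 - 19177\right) \left(-34848\right) = 70010823 \left(-34848\right) = -2439737159904$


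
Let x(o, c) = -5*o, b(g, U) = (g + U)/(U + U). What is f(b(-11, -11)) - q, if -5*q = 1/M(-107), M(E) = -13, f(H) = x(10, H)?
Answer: -3251/65 ≈ -50.015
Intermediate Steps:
b(g, U) = (U + g)/(2*U) (b(g, U) = (U + g)/((2*U)) = (U + g)*(1/(2*U)) = (U + g)/(2*U))
f(H) = -50 (f(H) = -5*10 = -50)
q = 1/65 (q = -⅕/(-13) = -⅕*(-1/13) = 1/65 ≈ 0.015385)
f(b(-11, -11)) - q = -50 - 1*1/65 = -50 - 1/65 = -3251/65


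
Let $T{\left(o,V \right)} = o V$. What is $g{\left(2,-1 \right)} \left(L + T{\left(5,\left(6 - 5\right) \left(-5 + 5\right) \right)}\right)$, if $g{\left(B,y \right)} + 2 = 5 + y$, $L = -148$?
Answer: $-296$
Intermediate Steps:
$g{\left(B,y \right)} = 3 + y$ ($g{\left(B,y \right)} = -2 + \left(5 + y\right) = 3 + y$)
$T{\left(o,V \right)} = V o$
$g{\left(2,-1 \right)} \left(L + T{\left(5,\left(6 - 5\right) \left(-5 + 5\right) \right)}\right) = \left(3 - 1\right) \left(-148 + \left(6 - 5\right) \left(-5 + 5\right) 5\right) = 2 \left(-148 + 1 \cdot 0 \cdot 5\right) = 2 \left(-148 + 0 \cdot 5\right) = 2 \left(-148 + 0\right) = 2 \left(-148\right) = -296$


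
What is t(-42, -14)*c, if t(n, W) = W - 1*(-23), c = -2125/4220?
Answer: -3825/844 ≈ -4.5320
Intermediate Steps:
c = -425/844 (c = -2125*1/4220 = -425/844 ≈ -0.50355)
t(n, W) = 23 + W (t(n, W) = W + 23 = 23 + W)
t(-42, -14)*c = (23 - 14)*(-425/844) = 9*(-425/844) = -3825/844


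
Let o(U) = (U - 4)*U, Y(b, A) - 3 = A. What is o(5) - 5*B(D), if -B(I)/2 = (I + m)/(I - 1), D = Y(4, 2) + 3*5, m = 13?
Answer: 425/19 ≈ 22.368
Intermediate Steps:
Y(b, A) = 3 + A
o(U) = U*(-4 + U) (o(U) = (-4 + U)*U = U*(-4 + U))
D = 20 (D = (3 + 2) + 3*5 = 5 + 15 = 20)
B(I) = -2*(13 + I)/(-1 + I) (B(I) = -2*(I + 13)/(I - 1) = -2*(13 + I)/(-1 + I))
o(5) - 5*B(D) = 5*(-4 + 5) - 10*(-13 - 1*20)/(-1 + 20) = 5*1 - 10*(-13 - 20)/19 = 5 - 10*(-33)/19 = 5 - 5*(-66/19) = 5 + 330/19 = 425/19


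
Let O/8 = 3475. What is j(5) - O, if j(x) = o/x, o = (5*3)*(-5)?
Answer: -27815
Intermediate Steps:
o = -75 (o = 15*(-5) = -75)
j(x) = -75/x
O = 27800 (O = 8*3475 = 27800)
j(5) - O = -75/5 - 1*27800 = -75*1/5 - 27800 = -15 - 27800 = -27815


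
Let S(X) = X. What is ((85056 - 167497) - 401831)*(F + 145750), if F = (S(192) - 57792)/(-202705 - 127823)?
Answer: -243016333855200/3443 ≈ -7.0583e+10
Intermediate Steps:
F = 600/3443 (F = (192 - 57792)/(-202705 - 127823) = -57600/(-330528) = -57600*(-1/330528) = 600/3443 ≈ 0.17427)
((85056 - 167497) - 401831)*(F + 145750) = ((85056 - 167497) - 401831)*(600/3443 + 145750) = (-82441 - 401831)*(501817850/3443) = -484272*501817850/3443 = -243016333855200/3443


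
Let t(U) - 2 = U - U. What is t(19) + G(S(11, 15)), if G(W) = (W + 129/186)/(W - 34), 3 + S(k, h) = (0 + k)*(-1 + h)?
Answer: 2657/806 ≈ 3.2965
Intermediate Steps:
t(U) = 2 (t(U) = 2 + (U - U) = 2 + 0 = 2)
S(k, h) = -3 + k*(-1 + h) (S(k, h) = -3 + (0 + k)*(-1 + h) = -3 + k*(-1 + h))
G(W) = (43/62 + W)/(-34 + W) (G(W) = (W + 129*(1/186))/(-34 + W) = (W + 43/62)/(-34 + W) = (43/62 + W)/(-34 + W))
t(19) + G(S(11, 15)) = 2 + (43/62 + (-3 - 1*11 + 15*11))/(-34 + (-3 - 1*11 + 15*11)) = 2 + (43/62 + (-3 - 11 + 165))/(-34 + (-3 - 11 + 165)) = 2 + (43/62 + 151)/(-34 + 151) = 2 + (9405/62)/117 = 2 + (1/117)*(9405/62) = 2 + 1045/806 = 2657/806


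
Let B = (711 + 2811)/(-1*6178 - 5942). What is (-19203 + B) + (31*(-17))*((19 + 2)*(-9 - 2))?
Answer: 207118093/2020 ≈ 1.0253e+5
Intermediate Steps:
B = -587/2020 (B = 3522/(-6178 - 5942) = 3522/(-12120) = 3522*(-1/12120) = -587/2020 ≈ -0.29059)
(-19203 + B) + (31*(-17))*((19 + 2)*(-9 - 2)) = (-19203 - 587/2020) + (31*(-17))*((19 + 2)*(-9 - 2)) = -38790647/2020 - 11067*(-11) = -38790647/2020 - 527*(-231) = -38790647/2020 + 121737 = 207118093/2020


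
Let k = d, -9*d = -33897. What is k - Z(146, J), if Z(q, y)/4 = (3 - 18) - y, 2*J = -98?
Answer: 10891/3 ≈ 3630.3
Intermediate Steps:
d = 11299/3 (d = -⅑*(-33897) = 11299/3 ≈ 3766.3)
J = -49 (J = (½)*(-98) = -49)
k = 11299/3 ≈ 3766.3
Z(q, y) = -60 - 4*y (Z(q, y) = 4*((3 - 18) - y) = 4*(-15 - y) = -60 - 4*y)
k - Z(146, J) = 11299/3 - (-60 - 4*(-49)) = 11299/3 - (-60 + 196) = 11299/3 - 1*136 = 11299/3 - 136 = 10891/3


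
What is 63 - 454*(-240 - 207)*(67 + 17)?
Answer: 17046855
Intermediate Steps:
63 - 454*(-240 - 207)*(67 + 17) = 63 - (-202938)*84 = 63 - 454*(-37548) = 63 + 17046792 = 17046855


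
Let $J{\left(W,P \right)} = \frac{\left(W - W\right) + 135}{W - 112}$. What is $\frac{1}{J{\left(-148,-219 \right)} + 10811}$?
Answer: $\frac{52}{562145} \approx 9.2503 \cdot 10^{-5}$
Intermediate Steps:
$J{\left(W,P \right)} = \frac{135}{-112 + W}$ ($J{\left(W,P \right)} = \frac{0 + 135}{-112 + W} = \frac{135}{-112 + W}$)
$\frac{1}{J{\left(-148,-219 \right)} + 10811} = \frac{1}{\frac{135}{-112 - 148} + 10811} = \frac{1}{\frac{135}{-260} + 10811} = \frac{1}{135 \left(- \frac{1}{260}\right) + 10811} = \frac{1}{- \frac{27}{52} + 10811} = \frac{1}{\frac{562145}{52}} = \frac{52}{562145}$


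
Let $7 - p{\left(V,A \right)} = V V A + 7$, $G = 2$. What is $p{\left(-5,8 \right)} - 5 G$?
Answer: $-210$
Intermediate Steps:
$p{\left(V,A \right)} = - A V^{2}$ ($p{\left(V,A \right)} = 7 - \left(V V A + 7\right) = 7 - \left(V^{2} A + 7\right) = 7 - \left(A V^{2} + 7\right) = 7 - \left(7 + A V^{2}\right) = - A V^{2}$)
$p{\left(-5,8 \right)} - 5 G = \left(-1\right) 8 \left(-5\right)^{2} - 10 = \left(-1\right) 8 \cdot 25 - 10 = -200 - 10 = -210$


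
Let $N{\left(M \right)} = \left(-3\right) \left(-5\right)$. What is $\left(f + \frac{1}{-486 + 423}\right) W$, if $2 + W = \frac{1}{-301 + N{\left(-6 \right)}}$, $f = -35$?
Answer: $\frac{210673}{3003} \approx 70.154$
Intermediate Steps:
$N{\left(M \right)} = 15$
$W = - \frac{573}{286}$ ($W = -2 + \frac{1}{-301 + 15} = -2 + \frac{1}{-286} = -2 - \frac{1}{286} = - \frac{573}{286} \approx -2.0035$)
$\left(f + \frac{1}{-486 + 423}\right) W = \left(-35 + \frac{1}{-486 + 423}\right) \left(- \frac{573}{286}\right) = \left(-35 + \frac{1}{-63}\right) \left(- \frac{573}{286}\right) = \left(-35 - \frac{1}{63}\right) \left(- \frac{573}{286}\right) = \left(- \frac{2206}{63}\right) \left(- \frac{573}{286}\right) = \frac{210673}{3003}$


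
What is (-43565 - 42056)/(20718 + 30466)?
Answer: -85621/51184 ≈ -1.6728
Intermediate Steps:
(-43565 - 42056)/(20718 + 30466) = -85621/51184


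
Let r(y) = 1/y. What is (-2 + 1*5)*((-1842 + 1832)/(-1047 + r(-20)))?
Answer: 600/20941 ≈ 0.028652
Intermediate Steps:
(-2 + 1*5)*((-1842 + 1832)/(-1047 + r(-20))) = (-2 + 1*5)*((-1842 + 1832)/(-1047 + 1/(-20))) = (-2 + 5)*(-10/(-1047 - 1/20)) = 3*(-10/(-20941/20)) = 3*(-10*(-20/20941)) = 3*(200/20941) = 600/20941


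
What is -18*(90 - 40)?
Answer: -900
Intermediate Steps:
-18*(90 - 40) = -18*50 = -900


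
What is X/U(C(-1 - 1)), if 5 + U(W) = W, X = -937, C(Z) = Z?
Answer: 937/7 ≈ 133.86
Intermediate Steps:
U(W) = -5 + W
X/U(C(-1 - 1)) = -937/(-5 + (-1 - 1)) = -937/(-5 - 2) = -937/(-7) = -937*(-⅐) = 937/7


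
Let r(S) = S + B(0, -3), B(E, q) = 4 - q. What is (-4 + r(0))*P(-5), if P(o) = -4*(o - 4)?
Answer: 108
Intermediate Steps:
r(S) = 7 + S (r(S) = S + (4 - 1*(-3)) = S + (4 + 3) = S + 7 = 7 + S)
P(o) = 16 - 4*o (P(o) = -4*(-4 + o) = 16 - 4*o)
(-4 + r(0))*P(-5) = (-4 + (7 + 0))*(16 - 4*(-5)) = (-4 + 7)*(16 + 20) = 3*36 = 108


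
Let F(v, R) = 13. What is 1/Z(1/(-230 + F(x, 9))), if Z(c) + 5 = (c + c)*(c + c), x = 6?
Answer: -47089/235441 ≈ -0.20000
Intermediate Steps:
Z(c) = -5 + 4*c² (Z(c) = -5 + (c + c)*(c + c) = -5 + (2*c)*(2*c) = -5 + 4*c²)
1/Z(1/(-230 + F(x, 9))) = 1/(-5 + 4*(1/(-230 + 13))²) = 1/(-5 + 4*(1/(-217))²) = 1/(-5 + 4*(-1/217)²) = 1/(-5 + 4*(1/47089)) = 1/(-5 + 4/47089) = 1/(-235441/47089) = -47089/235441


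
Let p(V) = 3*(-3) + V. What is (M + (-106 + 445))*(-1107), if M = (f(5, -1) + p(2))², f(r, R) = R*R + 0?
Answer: -415125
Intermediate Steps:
f(r, R) = R² (f(r, R) = R² + 0 = R²)
p(V) = -9 + V
M = 36 (M = ((-1)² + (-9 + 2))² = (1 - 7)² = (-6)² = 36)
(M + (-106 + 445))*(-1107) = (36 + (-106 + 445))*(-1107) = (36 + 339)*(-1107) = 375*(-1107) = -415125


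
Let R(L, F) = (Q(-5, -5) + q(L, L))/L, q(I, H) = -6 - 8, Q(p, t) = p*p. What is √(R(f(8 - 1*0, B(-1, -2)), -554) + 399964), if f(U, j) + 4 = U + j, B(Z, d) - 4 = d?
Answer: √14398770/6 ≈ 632.43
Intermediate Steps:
B(Z, d) = 4 + d
Q(p, t) = p²
q(I, H) = -14
f(U, j) = -4 + U + j (f(U, j) = -4 + (U + j) = -4 + U + j)
R(L, F) = 11/L (R(L, F) = ((-5)² - 14)/L = (25 - 14)/L = 11/L)
√(R(f(8 - 1*0, B(-1, -2)), -554) + 399964) = √(11/(-4 + (8 - 1*0) + (4 - 2)) + 399964) = √(11/(-4 + (8 + 0) + 2) + 399964) = √(11/(-4 + 8 + 2) + 399964) = √(11/6 + 399964) = √(2399795/6) = √14398770/6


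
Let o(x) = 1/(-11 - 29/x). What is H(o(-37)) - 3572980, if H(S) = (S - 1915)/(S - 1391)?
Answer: -1878797214393/525835 ≈ -3.5730e+6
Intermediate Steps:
H(S) = (-1915 + S)/(-1391 + S)
H(o(-37)) - 3572980 = (-1915 - 1*(-37)/(29 + 11*(-37)))/(-1391 - 1*(-37)/(29 + 11*(-37))) - 3572980 = (-1915 - 1*(-37)/(29 - 407))/(-1391 - 1*(-37)/(29 - 407)) - 3572980 = (-1915 - 1*(-37)/(-378))/(-1391 - 1*(-37)/(-378)) - 3572980 = (-1915 - 1*(-37)*(-1/378))/(-1391 - 1*(-37)*(-1/378)) - 3572980 = (-1915 - 37/378)/(-1391 - 37/378) - 3572980 = -723907/378/(-525835/378) - 3572980 = -378/525835*(-723907/378) - 3572980 = 723907/525835 - 3572980 = -1878797214393/525835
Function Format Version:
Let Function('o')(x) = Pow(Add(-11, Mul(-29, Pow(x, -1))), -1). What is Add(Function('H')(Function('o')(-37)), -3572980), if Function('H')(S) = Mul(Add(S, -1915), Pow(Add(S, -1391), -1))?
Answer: Rational(-1878797214393, 525835) ≈ -3.5730e+6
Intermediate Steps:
Function('H')(S) = Mul(Pow(Add(-1391, S), -1), Add(-1915, S)) (Function('H')(S) = Mul(Add(-1915, S), Pow(Add(-1391, S), -1)) = Mul(Pow(Add(-1391, S), -1), Add(-1915, S)))
Add(Function('H')(Function('o')(-37)), -3572980) = Add(Mul(Pow(Add(-1391, Mul(-1, -37, Pow(Add(29, Mul(11, -37)), -1))), -1), Add(-1915, Mul(-1, -37, Pow(Add(29, Mul(11, -37)), -1)))), -3572980) = Add(Mul(Pow(Add(-1391, Mul(-1, -37, Pow(Add(29, -407), -1))), -1), Add(-1915, Mul(-1, -37, Pow(Add(29, -407), -1)))), -3572980) = Add(Mul(Pow(Add(-1391, Mul(-1, -37, Pow(-378, -1))), -1), Add(-1915, Mul(-1, -37, Pow(-378, -1)))), -3572980) = Add(Mul(Pow(Add(-1391, Mul(-1, -37, Rational(-1, 378))), -1), Add(-1915, Mul(-1, -37, Rational(-1, 378)))), -3572980) = Add(Mul(Pow(Add(-1391, Rational(-37, 378)), -1), Add(-1915, Rational(-37, 378))), -3572980) = Add(Mul(Pow(Rational(-525835, 378), -1), Rational(-723907, 378)), -3572980) = Add(Mul(Rational(-378, 525835), Rational(-723907, 378)), -3572980) = Add(Rational(723907, 525835), -3572980) = Rational(-1878797214393, 525835)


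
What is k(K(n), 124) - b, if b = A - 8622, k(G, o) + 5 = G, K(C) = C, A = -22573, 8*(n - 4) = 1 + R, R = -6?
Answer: 249547/8 ≈ 31193.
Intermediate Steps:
n = 27/8 (n = 4 + (1 - 6)/8 = 4 + (1/8)*(-5) = 4 - 5/8 = 27/8 ≈ 3.3750)
k(G, o) = -5 + G
b = -31195 (b = -22573 - 8622 = -31195)
k(K(n), 124) - b = (-5 + 27/8) - 1*(-31195) = -13/8 + 31195 = 249547/8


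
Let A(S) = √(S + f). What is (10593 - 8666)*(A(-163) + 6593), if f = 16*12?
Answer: 12704711 + 1927*√29 ≈ 1.2715e+7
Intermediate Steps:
f = 192
A(S) = √(192 + S) (A(S) = √(S + 192) = √(192 + S))
(10593 - 8666)*(A(-163) + 6593) = (10593 - 8666)*(√(192 - 163) + 6593) = 1927*(√29 + 6593) = 1927*(6593 + √29) = 12704711 + 1927*√29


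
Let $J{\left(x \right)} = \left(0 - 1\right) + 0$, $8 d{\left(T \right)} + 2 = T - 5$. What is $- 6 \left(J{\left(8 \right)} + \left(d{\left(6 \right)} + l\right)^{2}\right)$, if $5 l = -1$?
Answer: $\frac{4293}{800} \approx 5.3662$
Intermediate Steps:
$d{\left(T \right)} = - \frac{7}{8} + \frac{T}{8}$ ($d{\left(T \right)} = - \frac{1}{4} + \frac{T - 5}{8} = - \frac{1}{4} + \frac{-5 + T}{8} = - \frac{1}{4} + \left(- \frac{5}{8} + \frac{T}{8}\right) = - \frac{7}{8} + \frac{T}{8}$)
$l = - \frac{1}{5}$ ($l = \frac{1}{5} \left(-1\right) = - \frac{1}{5} \approx -0.2$)
$J{\left(x \right)} = -1$ ($J{\left(x \right)} = -1 + 0 = -1$)
$- 6 \left(J{\left(8 \right)} + \left(d{\left(6 \right)} + l\right)^{2}\right) = - 6 \left(-1 + \left(\left(- \frac{7}{8} + \frac{1}{8} \cdot 6\right) - \frac{1}{5}\right)^{2}\right) = - 6 \left(-1 + \left(\left(- \frac{7}{8} + \frac{3}{4}\right) - \frac{1}{5}\right)^{2}\right) = - 6 \left(-1 + \left(- \frac{1}{8} - \frac{1}{5}\right)^{2}\right) = - 6 \left(-1 + \left(- \frac{13}{40}\right)^{2}\right) = - 6 \left(-1 + \frac{169}{1600}\right) = \left(-6\right) \left(- \frac{1431}{1600}\right) = \frac{4293}{800}$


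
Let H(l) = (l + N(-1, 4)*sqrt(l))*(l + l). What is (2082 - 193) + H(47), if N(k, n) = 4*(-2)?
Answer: 6307 - 752*sqrt(47) ≈ 1151.5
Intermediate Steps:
N(k, n) = -8
H(l) = 2*l*(l - 8*sqrt(l)) (H(l) = (l - 8*sqrt(l))*(l + l) = (l - 8*sqrt(l))*(2*l) = 2*l*(l - 8*sqrt(l)))
(2082 - 193) + H(47) = (2082 - 193) + (-752*sqrt(47) + 2*47**2) = 1889 + (-752*sqrt(47) + 2*2209) = 1889 + (-752*sqrt(47) + 4418) = 1889 + (4418 - 752*sqrt(47)) = 6307 - 752*sqrt(47)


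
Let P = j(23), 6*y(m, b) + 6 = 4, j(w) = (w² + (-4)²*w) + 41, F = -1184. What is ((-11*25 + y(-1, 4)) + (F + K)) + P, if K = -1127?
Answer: -4945/3 ≈ -1648.3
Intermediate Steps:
j(w) = 41 + w² + 16*w (j(w) = (w² + 16*w) + 41 = 41 + w² + 16*w)
y(m, b) = -⅓ (y(m, b) = -1 + (⅙)*4 = -1 + ⅔ = -⅓)
P = 938 (P = 41 + 23² + 16*23 = 41 + 529 + 368 = 938)
((-11*25 + y(-1, 4)) + (F + K)) + P = ((-11*25 - ⅓) + (-1184 - 1127)) + 938 = ((-275 - ⅓) - 2311) + 938 = (-826/3 - 2311) + 938 = -7759/3 + 938 = -4945/3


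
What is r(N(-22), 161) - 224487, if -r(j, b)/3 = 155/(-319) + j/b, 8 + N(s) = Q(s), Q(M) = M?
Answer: -11529324258/51359 ≈ -2.2449e+5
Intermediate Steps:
N(s) = -8 + s
r(j, b) = 465/319 - 3*j/b (r(j, b) = -3*(155/(-319) + j/b) = -3*(155*(-1/319) + j/b) = -3*(-155/319 + j/b) = 465/319 - 3*j/b)
r(N(-22), 161) - 224487 = (465/319 - 3*(-8 - 22)/161) - 224487 = (465/319 - 3*(-30)*1/161) - 224487 = (465/319 + 90/161) - 224487 = 103575/51359 - 224487 = -11529324258/51359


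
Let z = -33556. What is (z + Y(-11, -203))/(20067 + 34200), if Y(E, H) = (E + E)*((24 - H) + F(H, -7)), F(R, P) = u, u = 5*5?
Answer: -39100/54267 ≈ -0.72051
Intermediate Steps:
u = 25
F(R, P) = 25
Y(E, H) = 2*E*(49 - H) (Y(E, H) = (E + E)*((24 - H) + 25) = (2*E)*(49 - H) = 2*E*(49 - H))
(z + Y(-11, -203))/(20067 + 34200) = (-33556 + 2*(-11)*(49 - 1*(-203)))/(20067 + 34200) = (-33556 + 2*(-11)*(49 + 203))/54267 = (-33556 + 2*(-11)*252)*(1/54267) = (-33556 - 5544)*(1/54267) = -39100*1/54267 = -39100/54267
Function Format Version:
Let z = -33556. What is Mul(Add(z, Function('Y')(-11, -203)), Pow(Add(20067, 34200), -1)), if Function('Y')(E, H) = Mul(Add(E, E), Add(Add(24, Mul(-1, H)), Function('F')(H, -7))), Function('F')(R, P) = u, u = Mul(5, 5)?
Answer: Rational(-39100, 54267) ≈ -0.72051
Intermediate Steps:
u = 25
Function('F')(R, P) = 25
Function('Y')(E, H) = Mul(2, E, Add(49, Mul(-1, H))) (Function('Y')(E, H) = Mul(Add(E, E), Add(Add(24, Mul(-1, H)), 25)) = Mul(Mul(2, E), Add(49, Mul(-1, H))) = Mul(2, E, Add(49, Mul(-1, H))))
Mul(Add(z, Function('Y')(-11, -203)), Pow(Add(20067, 34200), -1)) = Mul(Add(-33556, Mul(2, -11, Add(49, Mul(-1, -203)))), Pow(Add(20067, 34200), -1)) = Mul(Add(-33556, Mul(2, -11, Add(49, 203))), Pow(54267, -1)) = Mul(Add(-33556, Mul(2, -11, 252)), Rational(1, 54267)) = Mul(Add(-33556, -5544), Rational(1, 54267)) = Mul(-39100, Rational(1, 54267)) = Rational(-39100, 54267)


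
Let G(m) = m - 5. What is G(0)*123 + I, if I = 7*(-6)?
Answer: -657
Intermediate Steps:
I = -42
G(m) = -5 + m
G(0)*123 + I = (-5 + 0)*123 - 42 = -5*123 - 42 = -615 - 42 = -657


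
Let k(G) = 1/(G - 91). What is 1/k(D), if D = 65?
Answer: -26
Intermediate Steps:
k(G) = 1/(-91 + G)
1/k(D) = 1/(1/(-91 + 65)) = 1/(1/(-26)) = 1/(-1/26) = -26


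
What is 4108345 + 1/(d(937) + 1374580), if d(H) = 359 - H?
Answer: 5644874246691/1374002 ≈ 4.1083e+6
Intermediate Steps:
4108345 + 1/(d(937) + 1374580) = 4108345 + 1/((359 - 1*937) + 1374580) = 4108345 + 1/((359 - 937) + 1374580) = 4108345 + 1/(-578 + 1374580) = 4108345 + 1/1374002 = 5644874246691/1374002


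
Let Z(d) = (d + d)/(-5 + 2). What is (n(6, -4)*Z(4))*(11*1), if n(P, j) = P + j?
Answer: -176/3 ≈ -58.667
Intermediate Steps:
Z(d) = -2*d/3 (Z(d) = (2*d)/(-3) = (2*d)*(-⅓) = -2*d/3)
(n(6, -4)*Z(4))*(11*1) = ((6 - 4)*(-⅔*4))*(11*1) = (2*(-8/3))*11 = -16/3*11 = -176/3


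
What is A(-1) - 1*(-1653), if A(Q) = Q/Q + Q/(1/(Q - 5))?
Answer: 1660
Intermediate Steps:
A(Q) = 1 + Q*(-5 + Q) (A(Q) = 1 + Q/(1/(-5 + Q)) = 1 + Q*(-5 + Q))
A(-1) - 1*(-1653) = (1 + (-1)² - 5*(-1)) - 1*(-1653) = (1 + 1 + 5) + 1653 = 7 + 1653 = 1660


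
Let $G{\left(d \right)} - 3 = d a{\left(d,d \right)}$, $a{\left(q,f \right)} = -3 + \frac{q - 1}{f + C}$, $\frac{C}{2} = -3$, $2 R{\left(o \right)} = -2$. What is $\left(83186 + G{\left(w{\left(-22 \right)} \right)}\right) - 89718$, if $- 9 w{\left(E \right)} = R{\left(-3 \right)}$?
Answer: $- \frac{3114484}{477} \approx -6529.3$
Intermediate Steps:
$R{\left(o \right)} = -1$ ($R{\left(o \right)} = \frac{1}{2} \left(-2\right) = -1$)
$C = -6$ ($C = 2 \left(-3\right) = -6$)
$w{\left(E \right)} = \frac{1}{9}$ ($w{\left(E \right)} = \left(- \frac{1}{9}\right) \left(-1\right) = \frac{1}{9}$)
$a{\left(q,f \right)} = -3 + \frac{-1 + q}{-6 + f}$ ($a{\left(q,f \right)} = -3 + \frac{q - 1}{f - 6} = -3 + \frac{-1 + q}{-6 + f}$)
$G{\left(d \right)} = 3 + \frac{d \left(17 - 2 d\right)}{-6 + d}$ ($G{\left(d \right)} = 3 + d \frac{17 + d - 3 d}{-6 + d} = 3 + d \frac{17 - 2 d}{-6 + d} = 3 + \frac{d \left(17 - 2 d\right)}{-6 + d}$)
$\left(83186 + G{\left(w{\left(-22 \right)} \right)}\right) - 89718 = \left(83186 + \frac{2 \left(-9 - \left(\frac{1}{9}\right)^{2} + 10 \cdot \frac{1}{9}\right)}{-6 + \frac{1}{9}}\right) - 89718 = \left(83186 + \frac{2 \left(-9 - \frac{1}{81} + \frac{10}{9}\right)}{- \frac{53}{9}}\right) - 89718 = \left(83186 + 2 \left(- \frac{9}{53}\right) \left(-9 - \frac{1}{81} + \frac{10}{9}\right)\right) - 89718 = \left(83186 + 2 \left(- \frac{9}{53}\right) \left(- \frac{640}{81}\right)\right) - 89718 = \left(83186 + \frac{1280}{477}\right) - 89718 = \frac{39681002}{477} - 89718 = - \frac{3114484}{477}$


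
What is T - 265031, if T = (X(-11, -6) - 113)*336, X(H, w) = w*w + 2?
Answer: -290231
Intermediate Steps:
X(H, w) = 2 + w² (X(H, w) = w² + 2 = 2 + w²)
T = -25200 (T = ((2 + (-6)²) - 113)*336 = ((2 + 36) - 113)*336 = (38 - 113)*336 = -75*336 = -25200)
T - 265031 = -25200 - 265031 = -290231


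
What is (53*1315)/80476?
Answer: 69695/80476 ≈ 0.86603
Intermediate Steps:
(53*1315)/80476 = 69695*(1/80476) = 69695/80476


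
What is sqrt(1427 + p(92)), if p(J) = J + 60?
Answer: sqrt(1579) ≈ 39.737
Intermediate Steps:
p(J) = 60 + J
sqrt(1427 + p(92)) = sqrt(1427 + (60 + 92)) = sqrt(1427 + 152) = sqrt(1579)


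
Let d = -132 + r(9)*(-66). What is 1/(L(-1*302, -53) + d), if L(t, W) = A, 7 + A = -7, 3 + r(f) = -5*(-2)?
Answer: -1/608 ≈ -0.0016447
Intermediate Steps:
r(f) = 7 (r(f) = -3 - 5*(-2) = -3 + 10 = 7)
A = -14 (A = -7 - 7 = -14)
d = -594 (d = -132 + 7*(-66) = -132 - 462 = -594)
L(t, W) = -14
1/(L(-1*302, -53) + d) = 1/(-14 - 594) = 1/(-608) = -1/608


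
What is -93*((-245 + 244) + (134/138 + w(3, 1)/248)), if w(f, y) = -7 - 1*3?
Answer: 593/92 ≈ 6.4456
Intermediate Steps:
w(f, y) = -10 (w(f, y) = -7 - 3 = -10)
-93*((-245 + 244) + (134/138 + w(3, 1)/248)) = -93*((-245 + 244) + (134/138 - 10/248)) = -93*(-1 + (134*(1/138) - 10*1/248)) = -93*(-1 + (67/69 - 5/124)) = -93*(-1 + 7963/8556) = -93*(-593/8556) = 593/92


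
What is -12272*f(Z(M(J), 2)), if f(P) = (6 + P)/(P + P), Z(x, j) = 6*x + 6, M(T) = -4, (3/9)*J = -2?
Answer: -12272/3 ≈ -4090.7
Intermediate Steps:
J = -6 (J = 3*(-2) = -6)
Z(x, j) = 6 + 6*x
f(P) = (6 + P)/(2*P) (f(P) = (6 + P)/((2*P)) = (6 + P)*(1/(2*P)) = (6 + P)/(2*P))
-12272*f(Z(M(J), 2)) = -6136*(6 + (6 + 6*(-4)))/(6 + 6*(-4)) = -6136*(6 + (6 - 24))/(6 - 24) = -6136*(6 - 18)/(-18) = -6136*(-1)*(-12)/18 = -12272*⅓ = -12272/3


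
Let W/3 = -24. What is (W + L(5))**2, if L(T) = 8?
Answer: 4096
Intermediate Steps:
W = -72 (W = 3*(-24) = -72)
(W + L(5))**2 = (-72 + 8)**2 = (-64)**2 = 4096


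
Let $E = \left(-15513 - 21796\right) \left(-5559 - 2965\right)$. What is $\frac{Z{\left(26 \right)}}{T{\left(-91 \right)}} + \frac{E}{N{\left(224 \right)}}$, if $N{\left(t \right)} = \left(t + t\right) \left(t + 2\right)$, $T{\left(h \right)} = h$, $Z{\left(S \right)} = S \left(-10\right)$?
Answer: $\frac{11368257}{3616} \approx 3143.9$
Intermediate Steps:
$Z{\left(S \right)} = - 10 S$
$N{\left(t \right)} = 2 t \left(2 + t\right)$
$E = 318021916$ ($E = \left(-37309\right) \left(-8524\right) = 318021916$)
$\frac{Z{\left(26 \right)}}{T{\left(-91 \right)}} + \frac{E}{N{\left(224 \right)}} = \frac{\left(-10\right) 26}{-91} + \frac{318021916}{2 \cdot 224 \left(2 + 224\right)} = \left(-260\right) \left(- \frac{1}{91}\right) + \frac{318021916}{2 \cdot 224 \cdot 226} = \frac{20}{7} + \frac{318021916}{101248} = \frac{20}{7} + 318021916 \cdot \frac{1}{101248} = \frac{20}{7} + \frac{79505479}{25312} = \frac{11368257}{3616}$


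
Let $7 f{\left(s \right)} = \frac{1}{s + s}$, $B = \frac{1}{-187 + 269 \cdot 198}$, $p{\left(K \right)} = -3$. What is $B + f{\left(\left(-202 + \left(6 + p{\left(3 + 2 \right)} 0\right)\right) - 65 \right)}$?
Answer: $- \frac{49421}{193936050} \approx -0.00025483$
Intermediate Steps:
$B = \frac{1}{53075}$ ($B = \frac{1}{-187 + 53262} = \frac{1}{53075} \approx 1.8841 \cdot 10^{-5}$)
$f{\left(s \right)} = \frac{1}{14 s}$ ($f{\left(s \right)} = \frac{1}{7 \left(s + s\right)} = \frac{1}{7 \cdot 2 s} = \frac{\frac{1}{2} \frac{1}{s}}{7} = \frac{1}{14 s}$)
$B + f{\left(\left(-202 + \left(6 + p{\left(3 + 2 \right)} 0\right)\right) - 65 \right)} = \frac{1}{53075} + \frac{1}{14 \left(\left(-202 + \left(6 - 0\right)\right) - 65\right)} = \frac{1}{53075} + \frac{1}{14 \left(\left(-202 + \left(6 + 0\right)\right) - 65\right)} = \frac{1}{53075} + \frac{1}{14 \left(\left(-202 + 6\right) - 65\right)} = \frac{1}{53075} + \frac{1}{14 \left(-196 - 65\right)} = \frac{1}{53075} + \frac{1}{14 \left(-261\right)} = \frac{1}{53075} + \frac{1}{14} \left(- \frac{1}{261}\right) = \frac{1}{53075} - \frac{1}{3654} = - \frac{49421}{193936050}$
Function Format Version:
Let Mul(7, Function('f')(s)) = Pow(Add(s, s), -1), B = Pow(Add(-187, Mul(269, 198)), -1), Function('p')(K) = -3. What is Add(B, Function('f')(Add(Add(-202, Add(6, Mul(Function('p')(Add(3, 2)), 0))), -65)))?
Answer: Rational(-49421, 193936050) ≈ -0.00025483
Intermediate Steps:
B = Rational(1, 53075) (B = Pow(Add(-187, 53262), -1) = Pow(53075, -1) = Rational(1, 53075) ≈ 1.8841e-5)
Function('f')(s) = Mul(Rational(1, 14), Pow(s, -1)) (Function('f')(s) = Mul(Rational(1, 7), Pow(Add(s, s), -1)) = Mul(Rational(1, 7), Pow(Mul(2, s), -1)) = Mul(Rational(1, 7), Mul(Rational(1, 2), Pow(s, -1))) = Mul(Rational(1, 14), Pow(s, -1)))
Add(B, Function('f')(Add(Add(-202, Add(6, Mul(Function('p')(Add(3, 2)), 0))), -65))) = Add(Rational(1, 53075), Mul(Rational(1, 14), Pow(Add(Add(-202, Add(6, Mul(-3, 0))), -65), -1))) = Add(Rational(1, 53075), Mul(Rational(1, 14), Pow(Add(Add(-202, Add(6, 0)), -65), -1))) = Add(Rational(1, 53075), Mul(Rational(1, 14), Pow(Add(Add(-202, 6), -65), -1))) = Add(Rational(1, 53075), Mul(Rational(1, 14), Pow(Add(-196, -65), -1))) = Add(Rational(1, 53075), Mul(Rational(1, 14), Pow(-261, -1))) = Add(Rational(1, 53075), Mul(Rational(1, 14), Rational(-1, 261))) = Add(Rational(1, 53075), Rational(-1, 3654)) = Rational(-49421, 193936050)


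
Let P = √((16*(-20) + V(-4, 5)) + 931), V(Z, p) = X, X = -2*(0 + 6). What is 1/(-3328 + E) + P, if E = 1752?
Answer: -1/1576 + √599 ≈ 24.474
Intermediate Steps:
X = -12 (X = -2*6 = -12)
V(Z, p) = -12
P = √599 (P = √((16*(-20) - 12) + 931) = √((-320 - 12) + 931) = √(-332 + 931) = √599 ≈ 24.474)
1/(-3328 + E) + P = 1/(-3328 + 1752) + √599 = 1/(-1576) + √599 = -1/1576 + √599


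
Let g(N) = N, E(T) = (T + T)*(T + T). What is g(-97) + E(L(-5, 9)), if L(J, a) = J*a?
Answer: 8003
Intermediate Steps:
E(T) = 4*T² (E(T) = (2*T)*(2*T) = 4*T²)
g(-97) + E(L(-5, 9)) = -97 + 4*(-5*9)² = -97 + 4*(-45)² = -97 + 4*2025 = -97 + 8100 = 8003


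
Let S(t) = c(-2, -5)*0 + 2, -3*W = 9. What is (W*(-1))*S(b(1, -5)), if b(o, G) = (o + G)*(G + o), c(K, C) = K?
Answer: 6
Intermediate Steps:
W = -3 (W = -⅓*9 = -3)
b(o, G) = (G + o)² (b(o, G) = (G + o)*(G + o) = (G + o)²)
S(t) = 2 (S(t) = -2*0 + 2 = 0 + 2 = 2)
(W*(-1))*S(b(1, -5)) = -3*(-1)*2 = 3*2 = 6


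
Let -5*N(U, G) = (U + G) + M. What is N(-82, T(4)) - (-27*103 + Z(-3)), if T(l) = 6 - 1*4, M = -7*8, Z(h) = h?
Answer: 14056/5 ≈ 2811.2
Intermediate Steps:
M = -56
T(l) = 2 (T(l) = 6 - 4 = 2)
N(U, G) = 56/5 - G/5 - U/5 (N(U, G) = -((U + G) - 56)/5 = -((G + U) - 56)/5 = -(-56 + G + U)/5 = 56/5 - G/5 - U/5)
N(-82, T(4)) - (-27*103 + Z(-3)) = (56/5 - ⅕*2 - ⅕*(-82)) - (-27*103 - 3) = (56/5 - ⅖ + 82/5) - (-2781 - 3) = 136/5 - 1*(-2784) = 136/5 + 2784 = 14056/5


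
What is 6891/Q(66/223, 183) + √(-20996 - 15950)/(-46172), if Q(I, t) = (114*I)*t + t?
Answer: 512231/472567 - I*√754/6596 ≈ 1.0839 - 0.004163*I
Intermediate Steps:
Q(I, t) = t + 114*I*t (Q(I, t) = 114*I*t + t = t + 114*I*t)
6891/Q(66/223, 183) + √(-20996 - 15950)/(-46172) = 6891/((183*(1 + 114*(66/223)))) + √(-20996 - 15950)/(-46172) = 6891/((183*(1 + 114*(66*(1/223))))) + √(-36946)*(-1/46172) = 6891/((183*(1 + 114*(66/223)))) + (7*I*√754)*(-1/46172) = 6891/((183*(1 + 7524/223))) - I*√754/6596 = 6891/((183*(7747/223))) - I*√754/6596 = 6891/(1417701/223) - I*√754/6596 = 6891*(223/1417701) - I*√754/6596 = 512231/472567 - I*√754/6596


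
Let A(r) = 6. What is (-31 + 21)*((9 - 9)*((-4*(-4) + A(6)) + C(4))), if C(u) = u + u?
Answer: 0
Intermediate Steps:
C(u) = 2*u
(-31 + 21)*((9 - 9)*((-4*(-4) + A(6)) + C(4))) = (-31 + 21)*((9 - 9)*((-4*(-4) + 6) + 2*4)) = -0*((16 + 6) + 8) = -0*(22 + 8) = -0*30 = -10*0 = 0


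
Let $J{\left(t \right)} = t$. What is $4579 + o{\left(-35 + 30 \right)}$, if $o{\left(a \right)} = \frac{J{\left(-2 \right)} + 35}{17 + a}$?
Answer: $\frac{18327}{4} \approx 4581.8$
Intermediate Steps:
$o{\left(a \right)} = \frac{33}{17 + a}$ ($o{\left(a \right)} = \frac{-2 + 35}{17 + a} = \frac{33}{17 + a}$)
$4579 + o{\left(-35 + 30 \right)} = 4579 + \frac{33}{17 + \left(-35 + 30\right)} = 4579 + \frac{33}{17 - 5} = 4579 + \frac{33}{12} = 4579 + 33 \cdot \frac{1}{12} = 4579 + \frac{11}{4} = \frac{18327}{4}$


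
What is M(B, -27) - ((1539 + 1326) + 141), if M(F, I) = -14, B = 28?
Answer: -3020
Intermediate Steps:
M(B, -27) - ((1539 + 1326) + 141) = -14 - ((1539 + 1326) + 141) = -14 - (2865 + 141) = -14 - 1*3006 = -14 - 3006 = -3020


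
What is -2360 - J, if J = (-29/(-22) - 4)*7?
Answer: -51507/22 ≈ -2341.2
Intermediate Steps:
J = -413/22 (J = (-29*(-1/22) - 4)*7 = (29/22 - 4)*7 = -59/22*7 = -413/22 ≈ -18.773)
-2360 - J = -2360 - 1*(-413/22) = -2360 + 413/22 = -51507/22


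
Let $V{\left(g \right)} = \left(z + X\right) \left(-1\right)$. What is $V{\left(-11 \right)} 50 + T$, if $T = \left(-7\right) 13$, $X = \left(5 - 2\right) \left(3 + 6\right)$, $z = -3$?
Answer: $-1291$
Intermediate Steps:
$X = 27$ ($X = 3 \cdot 9 = 27$)
$T = -91$
$V{\left(g \right)} = -24$ ($V{\left(g \right)} = \left(-3 + 27\right) \left(-1\right) = 24 \left(-1\right) = -24$)
$V{\left(-11 \right)} 50 + T = \left(-24\right) 50 - 91 = -1200 - 91 = -1291$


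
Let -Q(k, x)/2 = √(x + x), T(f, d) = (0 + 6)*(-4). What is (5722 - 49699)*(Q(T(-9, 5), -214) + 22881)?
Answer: -1006237737 + 175908*I*√107 ≈ -1.0062e+9 + 1.8196e+6*I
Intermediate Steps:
T(f, d) = -24 (T(f, d) = 6*(-4) = -24)
Q(k, x) = -2*√2*√x (Q(k, x) = -2*√(x + x) = -2*√2*√x)
(5722 - 49699)*(Q(T(-9, 5), -214) + 22881) = (5722 - 49699)*(-2*√2*√(-214) + 22881) = -43977*(-2*√2*I*√214 + 22881) = -43977*(-4*I*√107 + 22881) = -43977*(22881 - 4*I*√107) = -1006237737 + 175908*I*√107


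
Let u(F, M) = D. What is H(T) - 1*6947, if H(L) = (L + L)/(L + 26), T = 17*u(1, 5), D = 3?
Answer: -534817/77 ≈ -6945.7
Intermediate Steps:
u(F, M) = 3
T = 51 (T = 17*3 = 51)
H(L) = 2*L/(26 + L) (H(L) = (2*L)/(26 + L) = 2*L/(26 + L))
H(T) - 1*6947 = 2*51/(26 + 51) - 1*6947 = 2*51/77 - 6947 = 2*51*(1/77) - 6947 = 102/77 - 6947 = -534817/77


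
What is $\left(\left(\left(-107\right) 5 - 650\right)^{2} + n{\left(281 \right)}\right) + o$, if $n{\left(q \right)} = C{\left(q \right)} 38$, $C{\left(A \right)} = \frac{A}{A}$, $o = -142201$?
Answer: $1262062$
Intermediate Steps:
$C{\left(A \right)} = 1$
$n{\left(q \right)} = 38$ ($n{\left(q \right)} = 1 \cdot 38 = 38$)
$\left(\left(\left(-107\right) 5 - 650\right)^{2} + n{\left(281 \right)}\right) + o = \left(\left(\left(-107\right) 5 - 650\right)^{2} + 38\right) - 142201 = \left(\left(-535 - 650\right)^{2} + 38\right) - 142201 = \left(\left(-1185\right)^{2} + 38\right) - 142201 = \left(1404225 + 38\right) - 142201 = 1404263 - 142201 = 1262062$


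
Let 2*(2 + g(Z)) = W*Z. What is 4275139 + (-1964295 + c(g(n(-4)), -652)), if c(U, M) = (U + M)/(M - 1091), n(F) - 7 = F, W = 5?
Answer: 2685201159/1162 ≈ 2.3108e+6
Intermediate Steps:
n(F) = 7 + F
g(Z) = -2 + 5*Z/2 (g(Z) = -2 + (5*Z)/2 = -2 + 5*Z/2)
c(U, M) = (M + U)/(-1091 + M)
4275139 + (-1964295 + c(g(n(-4)), -652)) = 4275139 + (-1964295 + (-652 + (-2 + 5*(7 - 4)/2))/(-1091 - 652)) = 4275139 + (-1964295 + (-652 + (-2 + (5/2)*3))/(-1743)) = 4275139 + (-1964295 - (-652 + (-2 + 15/2))/1743) = 4275139 + (-1964295 - (-652 + 11/2)/1743) = 4275139 + (-1964295 - 1/1743*(-1293/2)) = 4275139 + (-1964295 + 431/1162) = 4275139 - 2282510359/1162 = 2685201159/1162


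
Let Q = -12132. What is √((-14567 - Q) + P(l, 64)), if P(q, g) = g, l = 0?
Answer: I*√2371 ≈ 48.693*I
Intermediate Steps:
√((-14567 - Q) + P(l, 64)) = √((-14567 - 1*(-12132)) + 64) = √((-14567 + 12132) + 64) = √(-2435 + 64) = √(-2371) = I*√2371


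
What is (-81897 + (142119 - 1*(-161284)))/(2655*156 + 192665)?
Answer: 221506/606845 ≈ 0.36501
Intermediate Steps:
(-81897 + (142119 - 1*(-161284)))/(2655*156 + 192665) = (-81897 + (142119 + 161284))/(414180 + 192665) = (-81897 + 303403)/606845 = 221506*(1/606845) = 221506/606845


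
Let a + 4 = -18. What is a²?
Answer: 484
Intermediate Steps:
a = -22 (a = -4 - 18 = -22)
a² = (-22)² = 484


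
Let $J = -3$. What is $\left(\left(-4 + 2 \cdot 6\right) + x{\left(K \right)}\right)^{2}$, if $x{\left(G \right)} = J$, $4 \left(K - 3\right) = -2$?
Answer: $25$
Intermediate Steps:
$K = \frac{5}{2}$ ($K = 3 + \frac{1}{4} \left(-2\right) = 3 - \frac{1}{2} = \frac{5}{2} \approx 2.5$)
$x{\left(G \right)} = -3$
$\left(\left(-4 + 2 \cdot 6\right) + x{\left(K \right)}\right)^{2} = \left(\left(-4 + 2 \cdot 6\right) - 3\right)^{2} = \left(\left(-4 + 12\right) - 3\right)^{2} = \left(8 - 3\right)^{2} = 5^{2} = 25$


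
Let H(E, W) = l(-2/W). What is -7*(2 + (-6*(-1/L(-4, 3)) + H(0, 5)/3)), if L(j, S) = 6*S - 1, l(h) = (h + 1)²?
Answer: -7357/425 ≈ -17.311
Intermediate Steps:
l(h) = (1 + h)²
H(E, W) = (1 - 2/W)²
L(j, S) = -1 + 6*S
-7*(2 + (-6*(-1/L(-4, 3)) + H(0, 5)/3)) = -7*(2 + (-6*(-1/(-1 + 6*3)) + ((-2 + 5)²/5²)/3)) = -7*(2 + (-6*(-1/(-1 + 18)) + ((1/25)*3²)*(⅓))) = -7*(2 + (-6/((-1*17)) + ((1/25)*9)*(⅓))) = -7*(2 + (-6/(-17) + (9/25)*(⅓))) = -7*(2 + (-6*(-1/17) + 3/25)) = -7*(2 + (6/17 + 3/25)) = -7*(2 + 201/425) = -7*1051/425 = -7357/425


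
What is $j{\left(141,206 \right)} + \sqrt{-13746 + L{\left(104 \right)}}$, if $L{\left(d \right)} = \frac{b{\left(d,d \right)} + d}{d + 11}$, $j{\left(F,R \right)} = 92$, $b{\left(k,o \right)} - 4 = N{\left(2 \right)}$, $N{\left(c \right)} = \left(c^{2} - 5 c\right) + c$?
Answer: $92 + \frac{i \sqrt{181778890}}{115} \approx 92.0 + 117.24 i$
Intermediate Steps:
$N{\left(c \right)} = c^{2} - 4 c$
$b{\left(k,o \right)} = 0$ ($b{\left(k,o \right)} = 4 + 2 \left(-4 + 2\right) = 4 + 2 \left(-2\right) = 4 - 4 = 0$)
$L{\left(d \right)} = \frac{d}{11 + d}$ ($L{\left(d \right)} = \frac{0 + d}{d + 11} = \frac{d}{11 + d}$)
$j{\left(141,206 \right)} + \sqrt{-13746 + L{\left(104 \right)}} = 92 + \sqrt{-13746 + \frac{104}{11 + 104}} = 92 + \sqrt{-13746 + \frac{104}{115}} = 92 + \sqrt{- \frac{1580686}{115}} = 92 + \frac{i \sqrt{181778890}}{115}$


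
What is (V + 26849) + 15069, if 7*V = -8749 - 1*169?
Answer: 40644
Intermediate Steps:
V = -1274 (V = (-8749 - 1*169)/7 = (-8749 - 169)/7 = (1/7)*(-8918) = -1274)
(V + 26849) + 15069 = (-1274 + 26849) + 15069 = 25575 + 15069 = 40644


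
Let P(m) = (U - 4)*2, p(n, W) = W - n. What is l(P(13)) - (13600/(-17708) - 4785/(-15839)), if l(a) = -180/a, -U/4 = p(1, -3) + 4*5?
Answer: 4266126155/2384054602 ≈ 1.7894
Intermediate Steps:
U = -64 (U = -4*((-3 - 1*1) + 4*5) = -4*((-3 - 1) + 20) = -4*(-4 + 20) = -4*16 = -64)
P(m) = -136 (P(m) = (-64 - 4)*2 = -68*2 = -136)
l(P(13)) - (13600/(-17708) - 4785/(-15839)) = -180/(-136) - (13600/(-17708) - 4785/(-15839)) = -180*(-1/136) - (13600*(-1/17708) - 4785*(-1/15839)) = 45/34 - (-3400/4427 + 4785/15839) = 45/34 - 1*(-32669405/70119253) = 45/34 + 32669405/70119253 = 4266126155/2384054602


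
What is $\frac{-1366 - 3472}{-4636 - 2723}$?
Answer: $\frac{4838}{7359} \approx 0.65743$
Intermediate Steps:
$\frac{-1366 - 3472}{-4636 - 2723} = - \frac{4838}{-7359} = \left(-4838\right) \left(- \frac{1}{7359}\right) = \frac{4838}{7359}$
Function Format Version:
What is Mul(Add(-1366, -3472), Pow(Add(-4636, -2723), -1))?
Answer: Rational(4838, 7359) ≈ 0.65743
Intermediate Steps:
Mul(Add(-1366, -3472), Pow(Add(-4636, -2723), -1)) = Mul(-4838, Pow(-7359, -1)) = Mul(-4838, Rational(-1, 7359)) = Rational(4838, 7359)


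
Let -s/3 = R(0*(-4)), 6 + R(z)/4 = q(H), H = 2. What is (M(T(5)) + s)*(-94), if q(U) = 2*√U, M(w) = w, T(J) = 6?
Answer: -7332 + 2256*√2 ≈ -4141.5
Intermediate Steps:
R(z) = -24 + 8*√2 (R(z) = -24 + 4*(2*√2) = -24 + 8*√2)
s = 72 - 24*√2 (s = -3*(-24 + 8*√2) = 72 - 24*√2 ≈ 38.059)
(M(T(5)) + s)*(-94) = (6 + (72 - 24*√2))*(-94) = (78 - 24*√2)*(-94) = -7332 + 2256*√2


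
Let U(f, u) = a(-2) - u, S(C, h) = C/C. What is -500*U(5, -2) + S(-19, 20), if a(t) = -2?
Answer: 1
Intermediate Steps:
S(C, h) = 1
U(f, u) = -2 - u
-500*U(5, -2) + S(-19, 20) = -500*(-2 - 1*(-2)) + 1 = -500*(-2 + 2) + 1 = -500*0 + 1 = -25*0 + 1 = 0 + 1 = 1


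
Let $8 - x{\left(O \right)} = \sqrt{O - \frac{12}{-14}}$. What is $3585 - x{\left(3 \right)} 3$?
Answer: $3561 + \frac{9 \sqrt{21}}{7} \approx 3566.9$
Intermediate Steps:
$x{\left(O \right)} = 8 - \sqrt{\frac{6}{7} + O}$ ($x{\left(O \right)} = 8 - \sqrt{O - \frac{12}{-14}} = 8 - \sqrt{O - - \frac{6}{7}} = 8 - \sqrt{O + \frac{6}{7}} = 8 - \sqrt{\frac{6}{7} + O}$)
$3585 - x{\left(3 \right)} 3 = 3585 - \left(8 - \frac{\sqrt{42 + 49 \cdot 3}}{7}\right) 3 = 3585 - \left(8 - \frac{\sqrt{42 + 147}}{7}\right) 3 = 3585 - \left(8 - \frac{\sqrt{189}}{7}\right) 3 = 3585 - \left(8 - \frac{3 \sqrt{21}}{7}\right) 3 = 3585 - \left(24 - \frac{9 \sqrt{21}}{7}\right) = 3561 + \frac{9 \sqrt{21}}{7}$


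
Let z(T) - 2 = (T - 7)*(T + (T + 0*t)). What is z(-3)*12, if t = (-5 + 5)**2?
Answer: 744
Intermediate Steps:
t = 0 (t = 0**2 = 0)
z(T) = 2 + 2*T*(-7 + T) (z(T) = 2 + (T - 7)*(T + (T + 0*0)) = 2 + (-7 + T)*(T + (T + 0)) = 2 + (-7 + T)*(T + T) = 2 + (-7 + T)*(2*T) = 2 + 2*T*(-7 + T))
z(-3)*12 = (2 - 14*(-3) + 2*(-3)**2)*12 = (2 + 42 + 2*9)*12 = (2 + 42 + 18)*12 = 62*12 = 744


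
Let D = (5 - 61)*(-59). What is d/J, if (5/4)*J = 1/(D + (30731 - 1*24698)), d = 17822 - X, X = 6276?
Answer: 269512505/2 ≈ 1.3476e+8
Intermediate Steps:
D = 3304 (D = -56*(-59) = 3304)
d = 11546 (d = 17822 - 1*6276 = 17822 - 6276 = 11546)
J = 4/46685 (J = 4/(5*(3304 + (30731 - 1*24698))) = 4/(5*(3304 + (30731 - 24698))) = 4/(5*(3304 + 6033)) = (4/5)/9337 = (4/5)*(1/9337) = 4/46685 ≈ 8.5681e-5)
d/J = 11546/(4/46685) = 11546*(46685/4) = 269512505/2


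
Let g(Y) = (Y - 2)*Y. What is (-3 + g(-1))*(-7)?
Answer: 0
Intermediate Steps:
g(Y) = Y*(-2 + Y) (g(Y) = (-2 + Y)*Y = Y*(-2 + Y))
(-3 + g(-1))*(-7) = (-3 - (-2 - 1))*(-7) = (-3 - 1*(-3))*(-7) = (-3 + 3)*(-7) = 0*(-7) = 0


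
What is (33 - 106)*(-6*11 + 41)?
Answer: 1825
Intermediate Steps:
(33 - 106)*(-6*11 + 41) = -73*(-66 + 41) = -73*(-25) = 1825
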